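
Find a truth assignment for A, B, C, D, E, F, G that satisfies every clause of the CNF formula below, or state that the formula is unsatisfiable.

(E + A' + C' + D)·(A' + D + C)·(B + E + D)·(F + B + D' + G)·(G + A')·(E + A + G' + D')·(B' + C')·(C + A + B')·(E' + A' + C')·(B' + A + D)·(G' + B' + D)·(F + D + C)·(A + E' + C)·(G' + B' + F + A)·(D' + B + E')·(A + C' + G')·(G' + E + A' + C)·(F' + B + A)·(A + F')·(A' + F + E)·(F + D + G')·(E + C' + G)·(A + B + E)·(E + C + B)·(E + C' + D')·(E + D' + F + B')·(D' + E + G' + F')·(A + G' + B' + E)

Case G = 0:
From the singleton clause (A'), A = 0.
From the singleton clause (F'), F = 0.
Case B = 0:
From the singleton clause (D'), D = 0.
From the singleton clause (E), E = 1.
From the singleton clause (C), C = 1.
This assignment satisfies each clause.

A: 0, B: 0, C: 1, D: 0, E: 1, F: 0, G: 0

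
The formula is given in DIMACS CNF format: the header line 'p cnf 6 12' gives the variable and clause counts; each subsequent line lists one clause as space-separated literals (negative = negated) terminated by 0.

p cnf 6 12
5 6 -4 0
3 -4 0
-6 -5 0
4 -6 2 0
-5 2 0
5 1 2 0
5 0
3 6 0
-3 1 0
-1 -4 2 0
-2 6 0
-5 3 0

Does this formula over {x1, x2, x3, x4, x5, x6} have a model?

No, unsatisfiable

Unit clause (x5) forces x5 = True.
Unit clause (¬x6) forces x6 = False.
Unit clause (x2) forces x2 = True.
But (¬x2) is also a unit clause — contradiction.
No assignment satisfies every clause.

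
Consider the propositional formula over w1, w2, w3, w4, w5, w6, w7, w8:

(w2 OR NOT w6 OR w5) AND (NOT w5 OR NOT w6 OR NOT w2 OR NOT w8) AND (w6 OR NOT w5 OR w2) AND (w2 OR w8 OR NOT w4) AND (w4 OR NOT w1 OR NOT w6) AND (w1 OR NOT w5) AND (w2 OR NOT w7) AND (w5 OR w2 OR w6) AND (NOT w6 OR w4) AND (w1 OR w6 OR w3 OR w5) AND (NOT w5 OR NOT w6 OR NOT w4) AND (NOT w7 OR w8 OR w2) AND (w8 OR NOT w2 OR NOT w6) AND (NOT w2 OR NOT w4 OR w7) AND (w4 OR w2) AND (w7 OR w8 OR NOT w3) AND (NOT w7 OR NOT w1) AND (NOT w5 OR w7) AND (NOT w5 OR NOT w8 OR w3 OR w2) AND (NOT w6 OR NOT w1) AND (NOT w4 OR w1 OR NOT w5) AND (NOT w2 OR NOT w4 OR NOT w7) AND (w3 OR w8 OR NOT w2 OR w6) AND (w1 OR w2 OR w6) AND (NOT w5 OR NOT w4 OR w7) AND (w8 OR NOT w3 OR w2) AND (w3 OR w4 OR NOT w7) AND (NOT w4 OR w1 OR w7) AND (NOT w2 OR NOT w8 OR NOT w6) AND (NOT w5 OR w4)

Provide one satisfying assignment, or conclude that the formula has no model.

w1=false; w2=true; w3=true; w4=false; w5=false; w6=false; w7=false; w8=true

Try w1 = false.
From the singleton clause (NOT w5), w5 = false.
Try w2 = true.
Try w6 = false.
From the singleton clause (w3), w3 = true.
Try w4 = false.
Try w7 = false.
From the singleton clause (w8), w8 = true.
All clauses are satisfied.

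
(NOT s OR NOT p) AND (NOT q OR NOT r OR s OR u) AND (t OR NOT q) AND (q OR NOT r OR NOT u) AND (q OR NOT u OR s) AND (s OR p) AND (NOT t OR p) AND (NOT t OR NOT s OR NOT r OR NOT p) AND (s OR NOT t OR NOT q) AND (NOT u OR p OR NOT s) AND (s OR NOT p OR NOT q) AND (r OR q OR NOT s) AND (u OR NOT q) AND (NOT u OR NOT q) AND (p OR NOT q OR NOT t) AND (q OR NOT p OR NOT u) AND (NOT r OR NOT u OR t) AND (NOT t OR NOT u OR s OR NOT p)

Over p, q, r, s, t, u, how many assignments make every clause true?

5

There are 2^6 = 64 truth assignments over (p, q, r, s, t, u).
Split on s. With s = true, the clauses containing s are satisfied and NOT s drops from the rest; 1 of the 2^5 = 32 assignments to the other variables satisfy what remains.
With s = false, by the same count on the reduced clause set, 4 assignments work.
(One model: p=F, q=F, r=T, s=T, t=F, u=F.)
Total: 1 + 4 = 5.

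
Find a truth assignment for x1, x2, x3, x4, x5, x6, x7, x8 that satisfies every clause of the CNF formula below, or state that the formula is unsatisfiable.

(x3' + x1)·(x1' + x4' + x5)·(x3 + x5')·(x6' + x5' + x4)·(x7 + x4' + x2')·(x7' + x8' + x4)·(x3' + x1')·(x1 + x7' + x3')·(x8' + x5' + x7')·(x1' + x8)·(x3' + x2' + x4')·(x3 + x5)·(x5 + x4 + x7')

Try x3 = 0.
From the singleton clause (x5'), x5 = 0.
Now (x5) is unsatisfied and unit — conflict.
Undo x3 and try x3 = 1.
From the singleton clause (x1), x1 = 1.
Now (x1') is unsatisfied and unit — conflict.
Either choice for x3 ends in contradiction.

UNSATISFIABLE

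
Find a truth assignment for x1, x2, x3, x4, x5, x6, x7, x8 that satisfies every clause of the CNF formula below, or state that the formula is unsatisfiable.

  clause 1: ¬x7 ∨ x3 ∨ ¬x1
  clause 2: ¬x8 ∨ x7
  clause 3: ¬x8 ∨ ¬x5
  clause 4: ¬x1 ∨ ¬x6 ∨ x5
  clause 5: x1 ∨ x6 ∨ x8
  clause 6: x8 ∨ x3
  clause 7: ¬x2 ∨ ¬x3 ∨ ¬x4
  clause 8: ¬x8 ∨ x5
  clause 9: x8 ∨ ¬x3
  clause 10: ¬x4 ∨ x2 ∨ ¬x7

Branch on x8: set x8 = False.
(x3) alone gives x3 = True.
But (¬x3) is also a unit clause — contradiction.
Undo x8 and try x8 = True.
(x7) alone gives x7 = True.
(¬x5) alone gives x5 = False.
But (x5) is also a unit clause — contradiction.
Neither x8 = True nor x8 = False works.

UNSATISFIABLE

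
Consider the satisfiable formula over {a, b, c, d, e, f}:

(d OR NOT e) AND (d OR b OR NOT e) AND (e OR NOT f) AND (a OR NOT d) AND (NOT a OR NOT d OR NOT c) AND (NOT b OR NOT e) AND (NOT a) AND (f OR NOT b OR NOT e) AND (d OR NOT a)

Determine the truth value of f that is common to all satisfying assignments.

Suppose f = true.
The clause (e) is unit, so e = true.
The clause (d) is unit, so d = true.
The clause (a) is unit, so a = true.
That conflicts with the unit clause (NOT a).
So every satisfying assignment has f = False.

False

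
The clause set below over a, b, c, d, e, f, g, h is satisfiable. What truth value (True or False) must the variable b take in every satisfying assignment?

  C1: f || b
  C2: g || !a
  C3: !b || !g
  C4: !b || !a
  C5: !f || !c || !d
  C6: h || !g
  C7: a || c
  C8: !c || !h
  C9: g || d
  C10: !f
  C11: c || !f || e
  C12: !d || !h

Suppose b = false.
From the singleton clause (f), f = true.
But (!f) is also a unit clause — contradiction.
So every satisfying assignment has b = True.

True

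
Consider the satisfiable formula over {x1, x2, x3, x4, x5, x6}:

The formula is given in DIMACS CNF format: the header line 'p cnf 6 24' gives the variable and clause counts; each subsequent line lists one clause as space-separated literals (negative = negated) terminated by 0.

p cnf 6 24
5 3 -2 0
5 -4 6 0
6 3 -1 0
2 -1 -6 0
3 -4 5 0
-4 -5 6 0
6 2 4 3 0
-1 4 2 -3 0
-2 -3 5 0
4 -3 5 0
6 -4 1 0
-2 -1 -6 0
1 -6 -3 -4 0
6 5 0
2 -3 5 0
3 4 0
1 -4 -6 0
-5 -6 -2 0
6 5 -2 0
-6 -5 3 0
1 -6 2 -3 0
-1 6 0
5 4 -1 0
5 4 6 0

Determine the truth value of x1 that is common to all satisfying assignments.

False

Suppose x1 = True.
Unit clause (x6) forces x6 = True.
Unit clause (x2) forces x2 = True.
But (¬x2) is also a unit clause — contradiction.
So every satisfying assignment has x1 = False.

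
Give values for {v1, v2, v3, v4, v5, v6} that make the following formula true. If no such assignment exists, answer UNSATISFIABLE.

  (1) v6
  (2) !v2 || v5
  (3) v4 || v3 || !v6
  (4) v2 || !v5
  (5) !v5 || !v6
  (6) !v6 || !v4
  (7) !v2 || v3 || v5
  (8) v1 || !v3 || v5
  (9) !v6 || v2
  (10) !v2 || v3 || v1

UNSATISFIABLE

From the singleton clause (v6), v6 = true.
From the singleton clause (!v5), v5 = false.
From the singleton clause (!v2), v2 = false.
Now (v2) is unsatisfied and unit — conflict.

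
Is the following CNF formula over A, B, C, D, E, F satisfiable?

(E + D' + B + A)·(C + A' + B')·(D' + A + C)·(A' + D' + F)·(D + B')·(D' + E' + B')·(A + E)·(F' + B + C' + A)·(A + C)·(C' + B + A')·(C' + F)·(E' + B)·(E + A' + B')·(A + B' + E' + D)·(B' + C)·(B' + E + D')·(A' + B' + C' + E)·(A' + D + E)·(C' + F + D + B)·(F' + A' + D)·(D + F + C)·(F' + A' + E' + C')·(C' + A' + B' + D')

Yes

Case D = 1:
Case A = 1:
(F) alone gives F = 1.
Case C = 0:
(B') alone gives B = 0.
(E') alone gives E = 0.
Every clause now holds.
A satisfying assignment: A: 1, B: 0, C: 0, D: 1, E: 0, F: 1.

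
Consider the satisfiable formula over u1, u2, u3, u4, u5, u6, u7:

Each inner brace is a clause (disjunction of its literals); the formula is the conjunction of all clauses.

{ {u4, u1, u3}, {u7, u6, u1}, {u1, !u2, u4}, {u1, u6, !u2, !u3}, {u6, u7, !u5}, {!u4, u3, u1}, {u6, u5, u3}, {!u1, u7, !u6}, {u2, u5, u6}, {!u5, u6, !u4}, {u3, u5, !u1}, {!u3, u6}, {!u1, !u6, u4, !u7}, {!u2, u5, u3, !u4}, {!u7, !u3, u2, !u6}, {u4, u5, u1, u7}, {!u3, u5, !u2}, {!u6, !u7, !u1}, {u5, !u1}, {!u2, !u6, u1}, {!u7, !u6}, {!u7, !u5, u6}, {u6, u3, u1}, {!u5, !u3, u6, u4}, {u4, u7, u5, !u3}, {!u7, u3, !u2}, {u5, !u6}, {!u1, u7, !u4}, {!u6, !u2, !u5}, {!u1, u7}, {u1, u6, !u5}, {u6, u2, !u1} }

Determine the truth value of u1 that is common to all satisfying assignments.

Suppose u1 = true.
The clause (u5) is unit, so u5 = true.
The clause (u7) is unit, so u7 = true.
The clause (!u6) is unit, so u6 = false.
But (u6) is also a unit clause — contradiction.
So every satisfying assignment has u1 = False.

False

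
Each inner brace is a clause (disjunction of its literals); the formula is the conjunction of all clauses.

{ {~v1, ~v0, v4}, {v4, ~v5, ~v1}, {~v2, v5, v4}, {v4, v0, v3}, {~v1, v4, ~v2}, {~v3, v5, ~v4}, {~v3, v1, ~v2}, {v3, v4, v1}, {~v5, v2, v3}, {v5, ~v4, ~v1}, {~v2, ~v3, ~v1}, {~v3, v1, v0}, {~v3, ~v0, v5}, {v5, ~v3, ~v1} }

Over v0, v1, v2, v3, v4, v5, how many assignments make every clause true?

There are 2^6 = 64 truth assignments over (v0, v1, v2, v3, v4, v5).
Split on v4. With v4 = 1, the clauses containing v4 are satisfied and ~v4 drops from the rest; 11 of the 2^5 = 32 assignments to the other variables satisfy what remains.
With v4 = 0, by the same count on the reduced clause set, 1 assignment works.
(One model: v0=F, v1=F, v2=F, v3=F, v4=T, v5=F.)
Total: 11 + 1 = 12.

12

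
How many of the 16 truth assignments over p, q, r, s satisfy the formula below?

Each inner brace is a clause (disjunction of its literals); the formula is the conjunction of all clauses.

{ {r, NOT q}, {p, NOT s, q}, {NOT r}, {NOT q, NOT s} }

3

There are 2^4 = 16 truth assignments over (p, q, r, s).
Check each against the 4 clauses (columns in the order p, q, r, s):
  F F F F  ✓ satisfies all
  F F F T  ✗ fails (p OR NOT s OR q)
  F F T F  ✗ fails (NOT r)
  F F T T  ✗ fails (p OR NOT s OR q)
  F T F F  ✗ fails (r OR NOT q)
  F T F T  ✗ fails (r OR NOT q)
  F T T F  ✗ fails (NOT r)
  F T T T  ✗ fails (NOT r)
  T F F F  ✓ satisfies all
  T F F T  ✓ satisfies all
  T F T F  ✗ fails (NOT r)
  T F T T  ✗ fails (NOT r)
  T T F F  ✗ fails (r OR NOT q)
  T T F T  ✗ fails (r OR NOT q)
  T T T F  ✗ fails (NOT r)
  T T T T  ✗ fails (NOT r)
3 of the 16 rows are models.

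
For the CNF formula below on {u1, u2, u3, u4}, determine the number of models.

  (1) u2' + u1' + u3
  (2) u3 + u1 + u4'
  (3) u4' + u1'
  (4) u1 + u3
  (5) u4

There are 2^4 = 16 truth assignments over (u1, u2, u3, u4).
Split on u4. With u4 = 1, the clauses containing u4 are satisfied and u4' drops from the rest; 2 of the 2^3 = 8 assignments to the other variables satisfy what remains.
With u4 = 0, by the same count on the reduced clause set, 0 assignments work.
Total: 2 + 0 = 2.

2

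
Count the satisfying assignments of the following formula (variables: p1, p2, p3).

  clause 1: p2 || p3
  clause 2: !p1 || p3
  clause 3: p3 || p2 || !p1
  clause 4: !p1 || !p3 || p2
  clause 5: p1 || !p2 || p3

3

There are 2^3 = 8 truth assignments over (p1, p2, p3).
Split on p3. With p3 = true, the clauses containing p3 are satisfied and !p3 drops from the rest; 3 of the 2^2 = 4 assignments to the other variables satisfy what remains.
With p3 = false, by the same count on the reduced clause set, 0 assignments work.
(One model: p1=F, p2=F, p3=T.)
Total: 3 + 0 = 3.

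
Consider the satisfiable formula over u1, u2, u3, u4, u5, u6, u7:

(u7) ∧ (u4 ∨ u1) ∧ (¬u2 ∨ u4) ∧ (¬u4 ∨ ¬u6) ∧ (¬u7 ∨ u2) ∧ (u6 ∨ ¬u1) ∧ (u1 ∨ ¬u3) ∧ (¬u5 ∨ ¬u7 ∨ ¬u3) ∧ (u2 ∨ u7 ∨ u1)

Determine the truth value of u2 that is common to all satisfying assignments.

True

Suppose u2 = False.
(u7) alone gives u7 = True.
Now (¬u7) is unsatisfied and unit — conflict.
So every satisfying assignment has u2 = True.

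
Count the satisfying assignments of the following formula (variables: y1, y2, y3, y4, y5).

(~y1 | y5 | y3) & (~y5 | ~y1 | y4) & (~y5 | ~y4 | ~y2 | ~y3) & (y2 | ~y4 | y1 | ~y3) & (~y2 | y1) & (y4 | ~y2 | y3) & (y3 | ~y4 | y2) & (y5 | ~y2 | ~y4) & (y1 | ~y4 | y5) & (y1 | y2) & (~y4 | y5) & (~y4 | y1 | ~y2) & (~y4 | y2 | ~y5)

3

There are 2^5 = 32 truth assignments over (y1, y2, y3, y4, y5).
Split on y5. With y5 = 1, the clauses containing y5 are satisfied and ~y5 drops from the rest; 1 of the 2^4 = 16 assignments to the other variables satisfy what remains.
With y5 = 0, by the same count on the reduced clause set, 2 assignments work.
(One model: y1=T, y2=F, y3=T, y4=F, y5=F.)
Total: 1 + 2 = 3.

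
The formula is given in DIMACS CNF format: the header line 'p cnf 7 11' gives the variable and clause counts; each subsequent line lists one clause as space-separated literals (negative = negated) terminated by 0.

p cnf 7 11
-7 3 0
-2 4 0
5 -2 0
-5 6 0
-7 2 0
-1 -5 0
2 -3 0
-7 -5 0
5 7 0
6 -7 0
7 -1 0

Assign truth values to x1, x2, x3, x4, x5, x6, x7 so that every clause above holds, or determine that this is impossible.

x1: False,  x2: False,  x3: False,  x4: False,  x5: True,  x6: True,  x7: False

Try x7 = False.
Unit clause (x5) forces x5 = True.
Unit clause (x6) forces x6 = True.
Unit clause (¬x1) forces x1 = False.
Try x2 = False.
Unit clause (¬x3) forces x3 = False.
Every clause is now satisfied; x4 is unconstrained.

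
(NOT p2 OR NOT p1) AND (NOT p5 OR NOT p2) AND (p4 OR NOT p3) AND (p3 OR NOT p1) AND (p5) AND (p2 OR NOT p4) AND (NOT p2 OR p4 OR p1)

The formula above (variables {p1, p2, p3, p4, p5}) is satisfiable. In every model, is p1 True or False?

False

Suppose p1 = true.
The clause (NOT p2) is unit, so p2 = false.
The clause (p3) is unit, so p3 = true.
The clause (p4) is unit, so p4 = true.
Now (NOT p4) is unsatisfied and unit — conflict.
So every satisfying assignment has p1 = False.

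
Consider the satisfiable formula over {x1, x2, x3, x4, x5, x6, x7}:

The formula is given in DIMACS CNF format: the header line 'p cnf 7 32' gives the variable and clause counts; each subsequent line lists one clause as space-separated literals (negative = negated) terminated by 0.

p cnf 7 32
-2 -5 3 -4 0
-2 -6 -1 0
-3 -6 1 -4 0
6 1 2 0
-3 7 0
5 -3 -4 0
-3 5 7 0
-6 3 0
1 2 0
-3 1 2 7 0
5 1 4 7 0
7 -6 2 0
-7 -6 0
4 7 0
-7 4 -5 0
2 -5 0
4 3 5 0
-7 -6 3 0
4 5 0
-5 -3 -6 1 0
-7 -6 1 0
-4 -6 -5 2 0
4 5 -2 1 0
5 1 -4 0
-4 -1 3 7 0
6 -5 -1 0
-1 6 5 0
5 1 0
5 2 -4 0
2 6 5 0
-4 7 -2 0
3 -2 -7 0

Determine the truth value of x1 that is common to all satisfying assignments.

False

Suppose x1 = True.
Branch on x2: set x2 = False.
Unit clause (¬x5) forces x5 = False.
Unit clause (x4) forces x4 = True.
But (¬x4) is also a unit clause — contradiction.
Backtrack on x2: now try x2 = True.
Unit clause (¬x6) forces x6 = False.
Unit clause (¬x5) forces x5 = False.
But (x5) is also a unit clause — contradiction.
Both values of x2 lead to a conflict.
So every satisfying assignment has x1 = False.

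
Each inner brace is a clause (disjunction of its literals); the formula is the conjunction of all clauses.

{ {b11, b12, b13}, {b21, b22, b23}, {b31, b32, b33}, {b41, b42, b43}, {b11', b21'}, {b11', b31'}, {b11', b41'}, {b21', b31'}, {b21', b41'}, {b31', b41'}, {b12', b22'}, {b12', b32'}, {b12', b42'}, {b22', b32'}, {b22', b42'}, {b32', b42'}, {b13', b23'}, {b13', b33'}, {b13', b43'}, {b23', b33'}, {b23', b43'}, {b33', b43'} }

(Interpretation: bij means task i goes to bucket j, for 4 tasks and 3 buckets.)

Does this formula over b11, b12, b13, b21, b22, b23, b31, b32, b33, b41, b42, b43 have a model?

Try b11 = 0.
Try b12 = 1.
The clause (b22') is unit, so b22 = 0.
The clause (b32') is unit, so b32 = 0.
The clause (b42') is unit, so b42 = 0.
Try b21 = 1.
The clause (b31') is unit, so b31 = 0.
The clause (b33) is unit, so b33 = 1.
The clause (b41') is unit, so b41 = 0.
The clause (b43) is unit, so b43 = 1.
That conflicts with the unit clause (b43').
That branch fails; take b21 = 0 instead.
The clause (b23) is unit, so b23 = 1.
The clause (b13') is unit, so b13 = 0.
The clause (b33') is unit, so b33 = 0.
The clause (b31) is unit, so b31 = 1.
The clause (b41') is unit, so b41 = 0.
The clause (b43) is unit, so b43 = 1.
That conflicts with the unit clause (b43').
Either choice for b21 ends in contradiction.
That branch fails; take b12 = 0 instead.
The clause (b13) is unit, so b13 = 1.
The clause (b23') is unit, so b23 = 0.
The clause (b33') is unit, so b33 = 0.
The clause (b43') is unit, so b43 = 0.
Try b21 = 1.
The clause (b31') is unit, so b31 = 0.
The clause (b32) is unit, so b32 = 1.
The clause (b41') is unit, so b41 = 0.
The clause (b42) is unit, so b42 = 1.
That conflicts with the unit clause (b42').
That branch fails; take b21 = 0 instead.
The clause (b22) is unit, so b22 = 1.
The clause (b32') is unit, so b32 = 0.
The clause (b31) is unit, so b31 = 1.
The clause (b41') is unit, so b41 = 0.
The clause (b42) is unit, so b42 = 1.
That conflicts with the unit clause (b42').
Either choice for b21 ends in contradiction.
Either choice for b12 ends in contradiction.
That branch fails; take b11 = 1 instead.
The clause (b21') is unit, so b21 = 0.
The clause (b31') is unit, so b31 = 0.
The clause (b41') is unit, so b41 = 0.
Try b22 = 1.
The clause (b12') is unit, so b12 = 0.
The clause (b32') is unit, so b32 = 0.
The clause (b33) is unit, so b33 = 1.
The clause (b42') is unit, so b42 = 0.
The clause (b43) is unit, so b43 = 1.
That conflicts with the unit clause (b43').
That branch fails; take b22 = 0 instead.
The clause (b23) is unit, so b23 = 1.
The clause (b13') is unit, so b13 = 0.
The clause (b33') is unit, so b33 = 0.
The clause (b32) is unit, so b32 = 1.
The clause (b12') is unit, so b12 = 0.
The clause (b42') is unit, so b42 = 0.
The clause (b43) is unit, so b43 = 1.
That conflicts with the unit clause (b43').
Either choice for b22 ends in contradiction.
Either choice for b11 ends in contradiction.
No assignment satisfies every clause.

No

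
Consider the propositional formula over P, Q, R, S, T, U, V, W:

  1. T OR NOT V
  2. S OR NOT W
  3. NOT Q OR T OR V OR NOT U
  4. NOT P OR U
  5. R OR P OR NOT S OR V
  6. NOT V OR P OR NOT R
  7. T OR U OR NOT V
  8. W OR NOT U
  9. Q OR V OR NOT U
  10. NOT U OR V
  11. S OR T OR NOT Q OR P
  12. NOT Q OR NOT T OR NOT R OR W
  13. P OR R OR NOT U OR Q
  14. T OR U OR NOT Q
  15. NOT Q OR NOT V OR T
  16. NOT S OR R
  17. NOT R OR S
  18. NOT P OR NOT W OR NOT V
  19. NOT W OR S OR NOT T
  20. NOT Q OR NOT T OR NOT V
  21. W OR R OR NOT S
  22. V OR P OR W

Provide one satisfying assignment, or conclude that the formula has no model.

P=false; Q=false; R=true; S=true; T=true; U=false; V=false; W=true

Case T = true:
Case S = true:
The clause (R) is unit, so R = true.
Case P = false:
The clause (NOT V) is unit, so V = false.
The clause (NOT U) is unit, so U = false.
The clause (W) is unit, so W = true.
No clause remains; Q is free.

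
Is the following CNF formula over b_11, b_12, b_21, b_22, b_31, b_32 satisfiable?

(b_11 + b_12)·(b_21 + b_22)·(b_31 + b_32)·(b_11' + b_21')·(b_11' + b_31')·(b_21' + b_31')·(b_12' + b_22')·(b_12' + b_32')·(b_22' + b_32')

No

Branch on b_11: set b_11 = 1.
The clause (b_21') is unit, so b_21 = 0.
The clause (b_22) is unit, so b_22 = 1.
The clause (b_31') is unit, so b_31 = 0.
The clause (b_32) is unit, so b_32 = 1.
Now (b_32') is unsatisfied and unit — conflict.
Undo b_11 and try b_11 = 0.
The clause (b_12) is unit, so b_12 = 1.
The clause (b_22') is unit, so b_22 = 0.
The clause (b_21) is unit, so b_21 = 1.
The clause (b_31') is unit, so b_31 = 0.
The clause (b_32) is unit, so b_32 = 1.
Now (b_32') is unsatisfied and unit — conflict.
Neither b_11 = 1 nor b_11 = 0 works.
No assignment satisfies every clause.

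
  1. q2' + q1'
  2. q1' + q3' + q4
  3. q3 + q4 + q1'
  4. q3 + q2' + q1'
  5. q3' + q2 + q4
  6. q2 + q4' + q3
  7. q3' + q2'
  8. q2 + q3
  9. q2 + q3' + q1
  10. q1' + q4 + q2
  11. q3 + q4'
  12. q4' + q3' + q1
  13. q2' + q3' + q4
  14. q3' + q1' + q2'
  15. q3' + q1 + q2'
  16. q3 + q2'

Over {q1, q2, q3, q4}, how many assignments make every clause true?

1

There are 2^4 = 16 truth assignments over (q1, q2, q3, q4).
Check each against the 16 clauses (columns in the order q1, q2, q3, q4):
  F F F F  ✗ fails (q2 + q3)
  F F F T  ✗ fails (q2 + q4' + q3)
  F F T F  ✗ fails (q3' + q2 + q4)
  F F T T  ✗ fails (q2 + q3' + q1)
  F T F F  ✗ fails (q3 + q2')
  F T F T  ✗ fails (q3 + q4')
  F T T F  ✗ fails (q3' + q2')
  F T T T  ✗ fails (q3' + q2')
  T F F F  ✗ fails (q3 + q4 + q1')
  T F F T  ✗ fails (q2 + q4' + q3)
  T F T F  ✗ fails (q1' + q3' + q4)
  T F T T  ✓ satisfies all
  T T F F  ✗ fails (q2' + q1')
  T T F T  ✗ fails (q2' + q1')
  T T T F  ✗ fails (q2' + q1')
  T T T T  ✗ fails (q2' + q1')
1 of the 16 rows is a model.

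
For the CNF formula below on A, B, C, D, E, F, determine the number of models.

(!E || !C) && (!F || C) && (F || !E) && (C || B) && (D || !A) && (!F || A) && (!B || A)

There are 2^6 = 64 truth assignments over (A, B, C, D, E, F).
Split on E. With E = true, the clauses containing E are satisfied and !E drops from the rest; 0 of the 2^5 = 32 assignments to the other variables satisfy what remains.
With E = false, by the same count on the reduced clause set, 7 assignments work.
(One model: A=F, B=F, C=T, D=F, E=F, F=F.)
Total: 0 + 7 = 7.

7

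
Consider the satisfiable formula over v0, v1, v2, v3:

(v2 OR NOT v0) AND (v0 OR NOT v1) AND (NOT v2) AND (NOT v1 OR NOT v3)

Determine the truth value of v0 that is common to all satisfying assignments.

False

Suppose v0 = true.
From the singleton clause (v2), v2 = true.
That conflicts with the unit clause (NOT v2).
So every satisfying assignment has v0 = False.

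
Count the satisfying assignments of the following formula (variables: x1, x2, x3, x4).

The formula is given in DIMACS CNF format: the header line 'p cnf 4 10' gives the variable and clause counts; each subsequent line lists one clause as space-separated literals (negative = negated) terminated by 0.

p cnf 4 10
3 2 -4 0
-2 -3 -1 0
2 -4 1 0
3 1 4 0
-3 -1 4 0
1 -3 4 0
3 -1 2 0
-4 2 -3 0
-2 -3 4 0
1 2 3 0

There are 2^4 = 16 truth assignments over (x1, x2, x3, x4).
Check each against the 10 clauses (columns in the order x1, x2, x3, x4):
  F F F F  ✗ fails (x3 ∨ x1 ∨ x4)
  F F F T  ✗ fails (x3 ∨ x2 ∨ ¬x4)
  F F T F  ✗ fails (x1 ∨ ¬x3 ∨ x4)
  F F T T  ✗ fails (x2 ∨ ¬x4 ∨ x1)
  F T F F  ✗ fails (x3 ∨ x1 ∨ x4)
  F T F T  ✓ satisfies all
  F T T F  ✗ fails (x1 ∨ ¬x3 ∨ x4)
  F T T T  ✓ satisfies all
  T F F F  ✗ fails (x3 ∨ ¬x1 ∨ x2)
  T F F T  ✗ fails (x3 ∨ x2 ∨ ¬x4)
  T F T F  ✗ fails (¬x3 ∨ ¬x1 ∨ x4)
  T F T T  ✗ fails (¬x4 ∨ x2 ∨ ¬x3)
  T T F F  ✓ satisfies all
  T T F T  ✓ satisfies all
  T T T F  ✗ fails (¬x2 ∨ ¬x3 ∨ ¬x1)
  T T T T  ✗ fails (¬x2 ∨ ¬x3 ∨ ¬x1)
4 of the 16 rows are models.

4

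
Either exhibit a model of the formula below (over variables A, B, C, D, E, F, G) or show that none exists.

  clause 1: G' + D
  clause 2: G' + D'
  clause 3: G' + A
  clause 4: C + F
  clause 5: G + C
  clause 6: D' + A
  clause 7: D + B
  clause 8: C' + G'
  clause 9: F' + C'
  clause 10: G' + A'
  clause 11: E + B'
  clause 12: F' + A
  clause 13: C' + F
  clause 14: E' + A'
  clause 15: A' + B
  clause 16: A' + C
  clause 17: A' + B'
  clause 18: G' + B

Try G = 0.
(C) alone gives C = 1.
(F') alone gives F = 0.
Now (F) is unsatisfied and unit — conflict.
That branch fails; take G = 1 instead.
(D) alone gives D = 1.
Now (D') is unsatisfied and unit — conflict.
Both values of G lead to a conflict.

UNSATISFIABLE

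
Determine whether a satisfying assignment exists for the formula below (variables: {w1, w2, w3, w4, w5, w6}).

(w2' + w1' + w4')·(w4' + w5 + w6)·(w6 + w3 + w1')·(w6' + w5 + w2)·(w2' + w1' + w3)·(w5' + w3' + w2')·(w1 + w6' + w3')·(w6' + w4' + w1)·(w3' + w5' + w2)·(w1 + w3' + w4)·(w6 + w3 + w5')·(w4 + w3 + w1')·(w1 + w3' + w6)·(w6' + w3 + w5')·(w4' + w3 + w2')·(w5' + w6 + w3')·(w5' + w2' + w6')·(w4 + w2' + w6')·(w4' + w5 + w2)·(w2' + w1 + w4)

Satisfiable

Suppose w2 = 0.
Suppose w6 = 0.
Suppose w4 = 0.
Suppose w3 = 1.
The clause (w5') is unit, so w5 = 0.
The clause (w1) is unit, so w1 = 1.
This assignment satisfies each clause.
A satisfying assignment: w1 ↦ 1, w2 ↦ 0, w3 ↦ 1, w4 ↦ 0, w5 ↦ 0, w6 ↦ 0.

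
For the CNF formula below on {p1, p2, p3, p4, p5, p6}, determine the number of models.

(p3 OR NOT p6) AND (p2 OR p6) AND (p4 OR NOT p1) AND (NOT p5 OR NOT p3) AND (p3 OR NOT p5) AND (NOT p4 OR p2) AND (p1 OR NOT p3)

There are 2^6 = 64 truth assignments over (p1, p2, p3, p4, p5, p6).
Split on p1. With p1 = true, the clauses containing p1 are satisfied and NOT p1 drops from the rest; 3 of the 2^5 = 32 assignments to the other variables satisfy what remains.
With p1 = false, by the same count on the reduced clause set, 2 assignments work.
(One model: p1=F, p2=T, p3=F, p4=F, p5=F, p6=F.)
Total: 3 + 2 = 5.

5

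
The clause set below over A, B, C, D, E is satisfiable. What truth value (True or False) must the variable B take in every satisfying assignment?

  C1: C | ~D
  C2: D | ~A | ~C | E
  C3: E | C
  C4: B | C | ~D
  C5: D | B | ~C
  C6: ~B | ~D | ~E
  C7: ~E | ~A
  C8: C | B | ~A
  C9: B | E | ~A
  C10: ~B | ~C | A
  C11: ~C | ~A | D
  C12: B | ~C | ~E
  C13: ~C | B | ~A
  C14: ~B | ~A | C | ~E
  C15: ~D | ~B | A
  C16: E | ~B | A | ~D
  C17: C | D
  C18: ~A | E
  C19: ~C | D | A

False

Suppose B = 1.
Branch on C: set C = 1.
From the singleton clause (A), A = 1.
From the singleton clause (~E), E = 0.
But (E) is also a unit clause — contradiction.
Undo C and try C = 0.
From the singleton clause (~D), D = 0.
But (D) is also a unit clause — contradiction.
Both values of C lead to a conflict.
So every satisfying assignment has B = False.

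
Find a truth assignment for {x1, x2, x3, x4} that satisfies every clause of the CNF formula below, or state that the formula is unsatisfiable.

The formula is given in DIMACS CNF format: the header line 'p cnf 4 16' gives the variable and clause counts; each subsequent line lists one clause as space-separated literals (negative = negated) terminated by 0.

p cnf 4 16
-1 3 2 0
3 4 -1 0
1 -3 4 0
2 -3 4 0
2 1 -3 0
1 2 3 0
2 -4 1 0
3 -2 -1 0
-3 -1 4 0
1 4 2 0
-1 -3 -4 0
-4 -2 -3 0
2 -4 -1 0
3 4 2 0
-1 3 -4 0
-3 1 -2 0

x1 ↦ False, x2 ↦ True, x3 ↦ False, x4 ↦ True

Case x1 = False:
Case x3 = False:
From the singleton clause (x2), x2 = True.
No clause remains; x4 is free.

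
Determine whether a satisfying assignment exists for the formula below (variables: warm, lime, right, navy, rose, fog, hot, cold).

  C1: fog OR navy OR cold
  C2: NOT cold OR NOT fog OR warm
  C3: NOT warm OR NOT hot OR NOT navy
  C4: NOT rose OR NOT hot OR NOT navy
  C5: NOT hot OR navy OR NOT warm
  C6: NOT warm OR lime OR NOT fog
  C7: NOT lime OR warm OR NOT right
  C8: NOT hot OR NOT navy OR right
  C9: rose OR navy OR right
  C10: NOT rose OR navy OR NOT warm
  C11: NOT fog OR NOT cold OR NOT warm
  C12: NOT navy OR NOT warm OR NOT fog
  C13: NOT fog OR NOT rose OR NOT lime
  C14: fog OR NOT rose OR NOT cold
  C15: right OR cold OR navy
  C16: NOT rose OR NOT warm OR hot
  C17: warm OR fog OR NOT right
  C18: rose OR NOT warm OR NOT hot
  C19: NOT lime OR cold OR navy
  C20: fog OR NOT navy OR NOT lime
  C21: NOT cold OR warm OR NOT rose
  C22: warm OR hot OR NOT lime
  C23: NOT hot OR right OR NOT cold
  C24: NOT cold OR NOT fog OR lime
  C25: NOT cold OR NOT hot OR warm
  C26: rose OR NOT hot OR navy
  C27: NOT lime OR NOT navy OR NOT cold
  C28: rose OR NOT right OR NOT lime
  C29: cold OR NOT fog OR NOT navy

Satisfiable

Branch on fog: set fog = true.
Branch on cold: set cold = false.
Unit clause (NOT navy) forces navy = false.
Unit clause (right) forces right = true.
Unit clause (NOT lime) forces lime = false.
Unit clause (NOT warm) forces warm = false.
Branch on rose: set rose = false.
Unit clause (NOT hot) forces hot = false.
This assignment satisfies each clause.
A satisfying assignment: warm=false; lime=false; right=true; navy=false; rose=false; fog=true; hot=false; cold=false.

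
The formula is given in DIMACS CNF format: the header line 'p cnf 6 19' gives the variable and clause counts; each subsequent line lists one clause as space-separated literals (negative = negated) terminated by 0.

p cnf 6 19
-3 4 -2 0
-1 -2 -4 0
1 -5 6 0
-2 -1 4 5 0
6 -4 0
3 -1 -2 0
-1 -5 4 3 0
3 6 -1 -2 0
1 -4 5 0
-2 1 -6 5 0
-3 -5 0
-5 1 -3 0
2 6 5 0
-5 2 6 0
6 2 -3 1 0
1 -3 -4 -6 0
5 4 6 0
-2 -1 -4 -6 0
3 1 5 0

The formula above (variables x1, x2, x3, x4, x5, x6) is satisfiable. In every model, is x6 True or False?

Suppose x6 = False.
From the singleton clause (¬x4), x4 = False.
From the singleton clause (x5), x5 = True.
From the singleton clause (x1), x1 = True.
From the singleton clause (x3), x3 = True.
Now (¬x3) is unsatisfied and unit — conflict.
So every satisfying assignment has x6 = True.

True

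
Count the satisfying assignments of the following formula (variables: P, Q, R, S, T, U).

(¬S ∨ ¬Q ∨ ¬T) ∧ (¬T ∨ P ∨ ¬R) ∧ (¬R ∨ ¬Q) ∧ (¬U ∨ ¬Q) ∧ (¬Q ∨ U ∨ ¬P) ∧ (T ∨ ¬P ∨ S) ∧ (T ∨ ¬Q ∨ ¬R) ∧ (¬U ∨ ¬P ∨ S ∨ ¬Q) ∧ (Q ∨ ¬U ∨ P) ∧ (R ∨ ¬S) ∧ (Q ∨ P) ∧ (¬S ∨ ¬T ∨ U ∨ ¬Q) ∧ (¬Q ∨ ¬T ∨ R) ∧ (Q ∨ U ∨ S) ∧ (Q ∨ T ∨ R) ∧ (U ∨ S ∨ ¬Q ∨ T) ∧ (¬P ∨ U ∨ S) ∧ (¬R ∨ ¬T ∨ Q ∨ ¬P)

3

There are 2^6 = 64 truth assignments over (P, Q, R, S, T, U).
Split on U. With U = True, the clauses containing U are satisfied and ¬U drops from the rest; 2 of the 2^5 = 32 assignments to the other variables satisfy what remains.
With U = False, by the same count on the reduced clause set, 1 assignment works.
(One model: P=T, Q=F, R=F, S=F, T=T, U=T.)
Total: 2 + 1 = 3.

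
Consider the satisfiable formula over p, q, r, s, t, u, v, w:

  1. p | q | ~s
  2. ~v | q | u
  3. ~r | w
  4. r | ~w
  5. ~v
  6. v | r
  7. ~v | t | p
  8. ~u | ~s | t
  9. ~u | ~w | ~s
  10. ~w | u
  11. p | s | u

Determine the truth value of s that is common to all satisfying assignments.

Suppose s = 1.
Unit clause (~v) forces v = 0.
Unit clause (r) forces r = 1.
Unit clause (w) forces w = 1.
Unit clause (~u) forces u = 0.
But (u) is also a unit clause — contradiction.
So every satisfying assignment has s = False.

False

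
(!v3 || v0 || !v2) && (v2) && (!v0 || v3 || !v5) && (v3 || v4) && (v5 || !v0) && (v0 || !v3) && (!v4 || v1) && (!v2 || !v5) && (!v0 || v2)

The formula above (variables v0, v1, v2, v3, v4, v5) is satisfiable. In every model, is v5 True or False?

False

Suppose v5 = true.
Unit clause (v2) forces v2 = true.
That conflicts with the unit clause (!v2).
So every satisfying assignment has v5 = False.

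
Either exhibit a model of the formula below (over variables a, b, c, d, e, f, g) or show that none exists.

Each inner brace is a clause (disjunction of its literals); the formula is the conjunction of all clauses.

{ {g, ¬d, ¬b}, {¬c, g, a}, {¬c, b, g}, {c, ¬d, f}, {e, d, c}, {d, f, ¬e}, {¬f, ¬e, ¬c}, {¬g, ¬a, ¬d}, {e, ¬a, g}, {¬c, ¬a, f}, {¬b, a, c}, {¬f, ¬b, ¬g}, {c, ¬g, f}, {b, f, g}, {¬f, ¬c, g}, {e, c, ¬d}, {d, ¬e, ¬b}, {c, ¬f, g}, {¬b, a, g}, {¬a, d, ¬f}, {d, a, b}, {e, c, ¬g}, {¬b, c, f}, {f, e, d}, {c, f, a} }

a=False, b=False, c=True, d=True, e=False, f=True, g=True

Try g = True.
Try a = False.
Try b = False.
From the singleton clause (d), d = True.
Try c = True.
Try f = True.
From the singleton clause (¬e), e = False.
All clauses are satisfied.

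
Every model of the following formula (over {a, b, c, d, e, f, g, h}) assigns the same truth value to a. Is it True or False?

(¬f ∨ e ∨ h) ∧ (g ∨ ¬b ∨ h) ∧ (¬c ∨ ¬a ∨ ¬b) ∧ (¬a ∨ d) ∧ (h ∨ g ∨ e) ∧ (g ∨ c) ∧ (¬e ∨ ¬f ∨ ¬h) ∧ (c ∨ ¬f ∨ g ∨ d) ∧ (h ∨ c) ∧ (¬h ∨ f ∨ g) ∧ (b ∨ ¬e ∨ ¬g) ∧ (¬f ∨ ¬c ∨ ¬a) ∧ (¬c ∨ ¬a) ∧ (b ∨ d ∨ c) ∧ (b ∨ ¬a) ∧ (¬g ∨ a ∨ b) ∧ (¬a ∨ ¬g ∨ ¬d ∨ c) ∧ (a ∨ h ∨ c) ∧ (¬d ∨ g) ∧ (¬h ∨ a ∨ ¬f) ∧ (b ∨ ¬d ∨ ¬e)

Suppose a = True.
From the singleton clause (d), d = True.
From the singleton clause (¬c), c = False.
From the singleton clause (g), g = True.
That conflicts with the unit clause (¬g).
So every satisfying assignment has a = False.

False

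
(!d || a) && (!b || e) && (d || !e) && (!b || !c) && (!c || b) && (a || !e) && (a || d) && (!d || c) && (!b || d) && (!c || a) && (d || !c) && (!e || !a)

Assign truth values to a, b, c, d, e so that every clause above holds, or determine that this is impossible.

a: true,  b: false,  c: false,  d: false,  e: false

Case d = false:
From the singleton clause (!e), e = false.
From the singleton clause (!b), b = false.
From the singleton clause (!c), c = false.
From the singleton clause (a), a = true.
This assignment satisfies each clause.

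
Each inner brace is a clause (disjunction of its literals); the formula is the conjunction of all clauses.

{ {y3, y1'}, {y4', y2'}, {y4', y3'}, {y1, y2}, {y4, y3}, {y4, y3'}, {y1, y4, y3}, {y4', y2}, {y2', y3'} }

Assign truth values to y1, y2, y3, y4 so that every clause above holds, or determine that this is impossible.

Try y3 = 1.
(y4') alone gives y4 = 0.
But (y4) is also a unit clause — contradiction.
So y3 must be the other value — set y3 = 0.
(y1') alone gives y1 = 0.
(y2) alone gives y2 = 1.
(y4') alone gives y4 = 0.
But (y4) is also a unit clause — contradiction.
Neither y3 = 1 nor y3 = 0 works.

UNSATISFIABLE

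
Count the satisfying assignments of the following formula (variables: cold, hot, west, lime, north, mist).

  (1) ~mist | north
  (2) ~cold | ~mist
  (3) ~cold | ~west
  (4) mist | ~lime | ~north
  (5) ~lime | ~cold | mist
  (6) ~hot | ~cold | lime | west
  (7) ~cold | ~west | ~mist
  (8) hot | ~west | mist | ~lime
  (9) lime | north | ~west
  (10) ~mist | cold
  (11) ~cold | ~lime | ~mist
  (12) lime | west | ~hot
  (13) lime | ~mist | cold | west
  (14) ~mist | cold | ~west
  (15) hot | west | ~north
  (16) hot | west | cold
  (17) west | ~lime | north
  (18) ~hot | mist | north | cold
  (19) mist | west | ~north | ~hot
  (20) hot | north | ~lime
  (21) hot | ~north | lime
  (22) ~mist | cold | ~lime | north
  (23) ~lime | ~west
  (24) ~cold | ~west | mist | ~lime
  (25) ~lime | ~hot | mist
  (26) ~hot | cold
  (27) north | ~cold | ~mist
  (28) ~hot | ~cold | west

There are 2^6 = 64 truth assignments over (cold, hot, west, lime, north, mist).
Split on hot. With hot = 1, the clauses containing hot are satisfied and ~hot drops from the rest; 0 of the 2^5 = 32 assignments to the other variables satisfy what remains.
With hot = 0, by the same count on the reduced clause set, 1 assignment works.
Total: 0 + 1 = 1.

1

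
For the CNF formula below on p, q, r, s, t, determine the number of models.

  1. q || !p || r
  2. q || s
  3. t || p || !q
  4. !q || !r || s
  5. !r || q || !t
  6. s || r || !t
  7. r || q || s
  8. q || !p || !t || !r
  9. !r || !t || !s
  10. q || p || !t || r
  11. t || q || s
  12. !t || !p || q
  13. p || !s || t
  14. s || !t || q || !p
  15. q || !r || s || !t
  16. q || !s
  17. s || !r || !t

5

There are 2^5 = 32 truth assignments over (p, q, r, s, t).
Split on r. With r = true, the clauses containing r are satisfied and !r drops from the rest; 1 of the 2^4 = 16 assignments to the other variables satisfy what remains.
With r = false, by the same count on the reduced clause set, 4 assignments work.
(One model: p=F, q=T, r=F, s=T, t=T.)
Total: 1 + 4 = 5.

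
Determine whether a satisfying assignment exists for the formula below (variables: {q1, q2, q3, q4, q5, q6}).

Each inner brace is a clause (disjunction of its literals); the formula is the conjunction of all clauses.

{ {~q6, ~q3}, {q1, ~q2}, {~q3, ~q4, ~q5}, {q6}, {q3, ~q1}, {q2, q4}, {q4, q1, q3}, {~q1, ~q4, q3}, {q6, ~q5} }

Yes, satisfiable

The clause (q6) is unit, so q6 = 1.
The clause (~q3) is unit, so q3 = 0.
The clause (~q1) is unit, so q1 = 0.
The clause (~q2) is unit, so q2 = 0.
The clause (q4) is unit, so q4 = 1.
All clauses hold; q5 can take either value.
A satisfying assignment: q1: 0, q2: 0, q3: 0, q4: 1, q5: 1, q6: 1.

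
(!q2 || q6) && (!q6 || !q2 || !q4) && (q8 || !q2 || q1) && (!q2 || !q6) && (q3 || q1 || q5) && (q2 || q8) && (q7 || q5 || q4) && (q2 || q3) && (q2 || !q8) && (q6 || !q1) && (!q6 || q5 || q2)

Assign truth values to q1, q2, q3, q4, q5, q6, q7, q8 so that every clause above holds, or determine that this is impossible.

Try q2 = false.
From the singleton clause (q8), q8 = true.
Now (!q8) is unsatisfied and unit — conflict.
Undo q2 and try q2 = true.
From the singleton clause (q6), q6 = true.
Now (!q6) is unsatisfied and unit — conflict.
Either choice for q2 ends in contradiction.

UNSATISFIABLE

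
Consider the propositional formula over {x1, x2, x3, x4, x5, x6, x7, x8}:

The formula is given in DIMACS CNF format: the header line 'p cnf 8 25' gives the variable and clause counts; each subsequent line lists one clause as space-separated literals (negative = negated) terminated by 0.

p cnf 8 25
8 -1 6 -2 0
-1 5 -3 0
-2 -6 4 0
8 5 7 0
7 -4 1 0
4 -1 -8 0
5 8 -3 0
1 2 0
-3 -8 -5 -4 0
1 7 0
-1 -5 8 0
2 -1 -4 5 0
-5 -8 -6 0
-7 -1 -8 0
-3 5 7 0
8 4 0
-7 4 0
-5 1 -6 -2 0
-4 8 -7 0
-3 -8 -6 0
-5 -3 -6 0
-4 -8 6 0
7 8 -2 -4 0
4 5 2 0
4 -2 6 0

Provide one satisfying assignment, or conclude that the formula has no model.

Branch on x1: set x1 = True.
Branch on x5: set x5 = False.
From the singleton clause (¬x3), x3 = False.
Branch on x8: set x8 = True.
From the singleton clause (x4), x4 = True.
From the singleton clause (x2), x2 = True.
From the singleton clause (¬x7), x7 = False.
From the singleton clause (x6), x6 = True.
Every clause now holds.

x1: True,  x2: True,  x3: False,  x4: True,  x5: False,  x6: True,  x7: False,  x8: True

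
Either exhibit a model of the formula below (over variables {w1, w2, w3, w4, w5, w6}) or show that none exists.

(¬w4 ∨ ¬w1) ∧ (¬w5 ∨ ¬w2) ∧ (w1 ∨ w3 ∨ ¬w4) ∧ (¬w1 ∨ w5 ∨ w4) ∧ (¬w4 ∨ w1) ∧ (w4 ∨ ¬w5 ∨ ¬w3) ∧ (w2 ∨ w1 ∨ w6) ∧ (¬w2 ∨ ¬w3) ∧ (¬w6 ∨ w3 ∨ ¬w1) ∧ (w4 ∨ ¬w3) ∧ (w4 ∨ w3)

UNSATISFIABLE

Try w4 = False.
(¬w3) alone gives w3 = False.
That conflicts with the unit clause (w3).
So w4 must be the other value — set w4 = True.
(¬w1) alone gives w1 = False.
That conflicts with the unit clause (w1).
Either choice for w4 ends in contradiction.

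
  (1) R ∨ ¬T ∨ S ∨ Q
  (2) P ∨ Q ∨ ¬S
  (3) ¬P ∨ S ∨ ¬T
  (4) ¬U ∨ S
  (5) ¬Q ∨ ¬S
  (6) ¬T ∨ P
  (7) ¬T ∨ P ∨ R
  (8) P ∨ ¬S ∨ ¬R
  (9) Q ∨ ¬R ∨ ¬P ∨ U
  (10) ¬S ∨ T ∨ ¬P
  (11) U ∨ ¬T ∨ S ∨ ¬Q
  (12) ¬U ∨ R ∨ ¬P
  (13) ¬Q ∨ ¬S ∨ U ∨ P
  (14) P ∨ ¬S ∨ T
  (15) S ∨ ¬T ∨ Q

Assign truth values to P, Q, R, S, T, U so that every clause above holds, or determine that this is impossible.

Try U = True.
From the singleton clause (S), S = True.
From the singleton clause (¬Q), Q = False.
From the singleton clause (P), P = True.
From the singleton clause (T), T = True.
From the singleton clause (R), R = True.
Every clause now holds.

P ↦ True; Q ↦ False; R ↦ True; S ↦ True; T ↦ True; U ↦ True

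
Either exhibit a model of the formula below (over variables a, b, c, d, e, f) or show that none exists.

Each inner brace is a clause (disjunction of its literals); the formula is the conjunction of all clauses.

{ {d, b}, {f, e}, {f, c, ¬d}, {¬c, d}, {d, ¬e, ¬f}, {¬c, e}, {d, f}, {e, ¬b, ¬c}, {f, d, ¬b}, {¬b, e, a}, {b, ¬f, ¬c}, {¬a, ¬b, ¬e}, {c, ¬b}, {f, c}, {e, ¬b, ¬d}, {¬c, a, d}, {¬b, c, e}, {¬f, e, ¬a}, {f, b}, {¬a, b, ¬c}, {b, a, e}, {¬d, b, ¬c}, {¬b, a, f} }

Case d = True:
Case f = True:
Case c = False:
The clause (¬b) is unit, so b = False.
Case e = True:
No clause remains; a is free.

a ↦ True,  b ↦ False,  c ↦ False,  d ↦ True,  e ↦ True,  f ↦ True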